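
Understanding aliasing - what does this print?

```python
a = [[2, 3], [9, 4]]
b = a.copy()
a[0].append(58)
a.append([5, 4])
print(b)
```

Key concept: shallow copy with nested lists.
Step by step:
`a = [[2, 3], [9, 4]]` → a = [[2, 3], [9, 4]]
`b = a.copy()` → b = [[2, 3], [9, 4]]
`a[0].append(58)` → a = [[2, 3, 58], [9, 4]]; b = [[2, 3, 58], [9, 4]]
`a.append([5, 4])` → a = [[2, 3, 58], [9, 4], [5, 4]]
`print(b)` → prints [[2, 3, 58], [9, 4]]

Answer: [[2, 3, 58], [9, 4]]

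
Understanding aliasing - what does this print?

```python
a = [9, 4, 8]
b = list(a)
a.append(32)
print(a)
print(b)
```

Key concept: list() constructor creates copy.
Step by step:
`a = [9, 4, 8]` → a = [9, 4, 8]
`b = list(a)` → b = [9, 4, 8]
`a.append(32)` → a = [9, 4, 8, 32]
`print(a)` → prints [9, 4, 8, 32]
`print(b)` → prints [9, 4, 8]

Answer:
[9, 4, 8, 32]
[9, 4, 8]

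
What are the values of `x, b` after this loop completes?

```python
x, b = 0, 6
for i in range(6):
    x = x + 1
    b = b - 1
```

x goes 0→6, b goes 6→0
`x, b` takes the values: (0, 6) → (1, 6) → (1, 5) → (2, 5) → (2, 4) → (3, 4) → (3, 3) → (4, 3) → (4, 2) → (5, 2) → (5, 1) → (6, 1) → (6, 0)

Answer: 6, 0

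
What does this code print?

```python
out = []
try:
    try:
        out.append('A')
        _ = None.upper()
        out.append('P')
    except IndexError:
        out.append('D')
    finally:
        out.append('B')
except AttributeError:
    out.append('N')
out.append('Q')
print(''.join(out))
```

Execution trace: 'A' (inner try body) → 'B' (inner finally) → 'N' (outer except AttributeError) → 'Q' (after the try/except). Output: ABNQ

Answer: ABNQ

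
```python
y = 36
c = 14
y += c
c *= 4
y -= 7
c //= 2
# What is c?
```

Trace:
`y = 36` → y = 36
`c = 14` → c = 14
`y += c` → y = 50
`c *= 4` → c = 56
`y -= 7` → y = 43
`c //= 2` → c = 28
So c = 28

Answer: 28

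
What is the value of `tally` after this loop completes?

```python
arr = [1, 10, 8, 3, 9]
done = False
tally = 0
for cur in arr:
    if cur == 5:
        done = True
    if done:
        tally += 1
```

Count elements after first 5 in [1, 10, 8, 3, 9]
`tally` takes the values: 0

Answer: 0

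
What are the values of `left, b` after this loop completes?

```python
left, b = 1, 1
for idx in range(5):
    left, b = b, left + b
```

Fibonacci: after 5 iterations
`left, b` takes the values: (1, 1) → (1, 2) → (2, 3) → (3, 5) → (5, 8) → (8, 13)

Answer: 8, 13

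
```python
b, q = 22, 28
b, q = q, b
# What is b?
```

Trace:
`b, q = 22, 28` → b = 22; q = 28
`b, q = q, b` → b = 28; q = 22
So b = 28

Answer: 28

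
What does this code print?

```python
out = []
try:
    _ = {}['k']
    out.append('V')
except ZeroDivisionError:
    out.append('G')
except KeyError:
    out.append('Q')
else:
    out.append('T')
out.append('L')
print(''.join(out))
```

Execution trace: 'Q' (except KeyError) → 'L' (after the try/except). Output: QL

Answer: QL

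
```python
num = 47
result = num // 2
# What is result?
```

Trace:
`num = 47` → num = 47
`result = num // 2` → result = 23
So result = 23

Answer: 23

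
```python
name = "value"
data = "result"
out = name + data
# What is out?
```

Trace:
`name = "value"` → name = 'value'
`data = "result"` → data = 'result'
`out = name + data` → out = 'valueresult'
So out = 'valueresult'

Answer: 'valueresult'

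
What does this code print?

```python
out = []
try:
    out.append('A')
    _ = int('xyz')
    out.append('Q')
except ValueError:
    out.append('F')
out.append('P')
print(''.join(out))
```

Execution trace: 'A' (try body) → 'F' (except ValueError) → 'P' (after the try/except). Output: AFP

Answer: AFP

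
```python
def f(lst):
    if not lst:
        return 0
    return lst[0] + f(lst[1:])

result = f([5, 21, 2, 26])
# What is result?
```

5 + 21 + 2 + 26 + 0 = 54

Answer: 54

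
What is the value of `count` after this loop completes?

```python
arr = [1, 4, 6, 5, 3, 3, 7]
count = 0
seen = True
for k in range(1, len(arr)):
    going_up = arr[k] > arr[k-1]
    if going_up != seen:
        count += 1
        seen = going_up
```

Count direction changes in [1, 4, 6, 5, 3, 3, 7]
`count` takes the values: 0 → 1 → 2

Answer: 2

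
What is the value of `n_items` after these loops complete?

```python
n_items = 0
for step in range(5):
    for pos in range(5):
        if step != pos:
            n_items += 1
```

5² - 5 (exclude diagonal)
`n_items` takes the values: 0 → 1 → 2 → 3 → 4 → 5 → 6 → 7 → 8 → 9 → 10 → 11 → 12 → 13 → 14 → 15 → 16 → 17 → 18 → 19 → 20

Answer: 20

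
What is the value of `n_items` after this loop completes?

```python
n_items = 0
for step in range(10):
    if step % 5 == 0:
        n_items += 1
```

Count numbers divisible by 5 in range(10)
`n_items` takes the values: 0 → 1 → 2

Answer: 2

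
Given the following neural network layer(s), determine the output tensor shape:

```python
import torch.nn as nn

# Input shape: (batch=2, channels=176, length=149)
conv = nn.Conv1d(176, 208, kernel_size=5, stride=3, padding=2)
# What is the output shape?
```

Input: (2, 176, 149) -> Output: (2, 208, 50)

Answer: (2, 208, 50)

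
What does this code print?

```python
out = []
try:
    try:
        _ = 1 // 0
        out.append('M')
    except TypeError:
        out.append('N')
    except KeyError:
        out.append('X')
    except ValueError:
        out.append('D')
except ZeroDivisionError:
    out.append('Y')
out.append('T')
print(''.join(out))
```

Execution trace: 'Y' (outer except ZeroDivisionError) → 'T' (after the try/except). Output: YT

Answer: YT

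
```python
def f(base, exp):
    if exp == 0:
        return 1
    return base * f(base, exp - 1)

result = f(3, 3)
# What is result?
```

f(3, 3) = 3 * 3 * 3 = 27

Answer: 27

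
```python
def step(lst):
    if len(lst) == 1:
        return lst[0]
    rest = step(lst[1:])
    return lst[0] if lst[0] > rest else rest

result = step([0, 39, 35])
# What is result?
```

Recursive max over [0, 39, 35] = 39

Answer: 39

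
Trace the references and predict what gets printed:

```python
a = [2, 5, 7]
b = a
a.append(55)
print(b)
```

Key concept: basic list aliasing.
Step by step:
`a = [2, 5, 7]` → a = [2, 5, 7]
`b = a` → b = [2, 5, 7] (same object as a)
`a.append(55)` → a = [2, 5, 7, 55] (same object as b); b = [2, 5, 7, 55] (same object as a)
`print(b)` → prints [2, 5, 7, 55]

Answer: [2, 5, 7, 55]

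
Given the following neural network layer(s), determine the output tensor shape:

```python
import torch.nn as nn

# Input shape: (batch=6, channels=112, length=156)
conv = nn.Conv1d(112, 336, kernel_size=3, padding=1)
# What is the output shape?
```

Input: (6, 112, 156) -> Output: (6, 336, 156)

Answer: (6, 336, 156)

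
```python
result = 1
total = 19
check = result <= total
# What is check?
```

Trace:
`result = 1` → result = 1
`total = 19` → total = 19
`check = result <= total` → check = True
So check = True

Answer: True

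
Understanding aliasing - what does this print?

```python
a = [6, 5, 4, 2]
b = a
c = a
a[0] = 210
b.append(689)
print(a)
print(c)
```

Key concept: multiple aliases.
Step by step:
`a = [6, 5, 4, 2]` → a = [6, 5, 4, 2]
`b = a` → b = [6, 5, 4, 2] (same object as a)
`c = a` → c = [6, 5, 4, 2] (same object as a, b)
`a[0] = 210` → a = [210, 5, 4, 2] (same object as b, c); b = [210, 5, 4, 2] (same object as a, c); c = [210, 5, 4, 2] (same object as a, b)
`b.append(689)` → a = [210, 5, 4, 2, 689] (same object as b, c); b = [210, 5, 4, 2, 689] (same object as a, c); c = [210, 5, 4, 2, 689] (same object as a, b)
`print(a)` → prints [210, 5, 4, 2, 689]
`print(c)` → prints [210, 5, 4, 2, 689]

Answer:
[210, 5, 4, 2, 689]
[210, 5, 4, 2, 689]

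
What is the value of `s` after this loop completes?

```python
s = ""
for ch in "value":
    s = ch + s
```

Reverse 'value'
`s` takes the values: "" → "v" → "av" → "lav" → "ulav" → "eulav"

Answer: "eulav"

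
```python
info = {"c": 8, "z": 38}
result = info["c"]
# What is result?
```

Trace:
`info = {"c": 8, "z": 38}` → info = {'c': 8, 'z': 38}
`result = info["c"]` → result = 8
So result = 8

Answer: 8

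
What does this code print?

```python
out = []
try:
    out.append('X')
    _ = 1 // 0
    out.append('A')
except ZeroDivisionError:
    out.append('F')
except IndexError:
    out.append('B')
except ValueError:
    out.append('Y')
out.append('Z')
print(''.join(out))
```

Execution trace: 'X' (try body) → 'F' (except ZeroDivisionError) → 'Z' (after the try/except). Output: XFZ

Answer: XFZ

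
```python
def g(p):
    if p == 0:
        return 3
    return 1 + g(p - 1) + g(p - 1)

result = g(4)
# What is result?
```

g(p) = 1 + 2·g(p-1), g(0)=3. Closed form: (3+1)·2^4 - 1 = 63.

Answer: 63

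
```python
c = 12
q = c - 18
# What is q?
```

Trace:
`c = 12` → c = 12
`q = c - 18` → q = -6
So q = -6

Answer: -6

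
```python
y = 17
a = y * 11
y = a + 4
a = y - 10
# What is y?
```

Trace:
`y = 17` → y = 17
`a = y * 11` → a = 187
`y = a + 4` → y = 191
`a = y - 10` → a = 181
So y = 191

Answer: 191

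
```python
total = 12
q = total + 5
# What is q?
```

Trace:
`total = 12` → total = 12
`q = total + 5` → q = 17
So q = 17

Answer: 17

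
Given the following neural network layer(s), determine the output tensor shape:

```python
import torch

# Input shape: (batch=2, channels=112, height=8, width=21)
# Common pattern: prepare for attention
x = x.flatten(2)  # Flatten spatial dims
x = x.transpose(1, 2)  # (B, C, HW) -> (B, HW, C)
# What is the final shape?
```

Input: (2, 112, 8, 21) -> after flatten(2): (2, 112, 168) -> Output: (2, 168, 112)

Answer: (2, 168, 112)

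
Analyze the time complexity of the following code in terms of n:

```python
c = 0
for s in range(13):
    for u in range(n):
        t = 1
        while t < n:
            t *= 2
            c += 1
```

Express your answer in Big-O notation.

Each loop level contributes: 1 × n × log n. Multiplying the contributions gives O(n log n).

Answer: O(n log n)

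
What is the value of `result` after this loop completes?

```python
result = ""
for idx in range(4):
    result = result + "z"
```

Repeat 'z' 4 times
`result` takes the values: "" → "z" → "zz" → "zzz" → "zzzz"

Answer: "zzzz"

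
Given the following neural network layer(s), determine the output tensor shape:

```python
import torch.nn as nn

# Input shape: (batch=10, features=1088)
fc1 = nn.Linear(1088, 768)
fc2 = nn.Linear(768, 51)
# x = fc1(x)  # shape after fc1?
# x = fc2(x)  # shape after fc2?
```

Input: (10, 1088) -> after fc1: (10, 768) -> Output: (10, 51)

Answer: (10, 51)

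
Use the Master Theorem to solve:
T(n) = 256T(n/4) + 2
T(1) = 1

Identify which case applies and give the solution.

a=256, b=4, f(n)=2. log_4(256) = 4. Since c=0 < 4, Case 1 applies: T(n) = Θ(n^log_b(a)) = O(n^4).

Answer: O(n^4) - Case 1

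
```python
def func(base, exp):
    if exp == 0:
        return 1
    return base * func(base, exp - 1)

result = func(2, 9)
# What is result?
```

func(2, 9) = 2 * 2 * 2 * 2 * 2 * 2 * 2 * 2 * 2 = 512

Answer: 512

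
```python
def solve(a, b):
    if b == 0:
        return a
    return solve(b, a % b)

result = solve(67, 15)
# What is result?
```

solve(67, 15) -> solve(15, 7) -> solve(7, 1) -> solve(1, 0) -> 1

Answer: 1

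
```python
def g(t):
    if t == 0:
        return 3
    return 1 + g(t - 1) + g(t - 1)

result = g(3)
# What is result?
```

g(t) = 1 + 2·g(t-1), g(0)=3. Closed form: (3+1)·2^3 - 1 = 31.

Answer: 31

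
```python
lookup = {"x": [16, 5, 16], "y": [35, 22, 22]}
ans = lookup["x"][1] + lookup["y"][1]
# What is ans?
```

Trace:
`lookup = {"x": [16, 5, 16], "y": [35, 22, 22]}` → lookup = {'x': [16, 5, 16], 'y': [35, 22, 22]}
`ans = lookup["x"][1] + lookup["y"][1]` → ans = 27
So ans = 27

Answer: 27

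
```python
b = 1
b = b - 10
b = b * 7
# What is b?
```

Trace:
`b = 1` → b = 1
`b = b - 10` → b = -9
`b = b * 7` → b = -63
So b = -63

Answer: -63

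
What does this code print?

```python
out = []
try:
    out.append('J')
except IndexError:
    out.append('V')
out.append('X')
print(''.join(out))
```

Execution trace: 'J' (try body, no exception) → 'X' (after the try/except). Output: JX

Answer: JX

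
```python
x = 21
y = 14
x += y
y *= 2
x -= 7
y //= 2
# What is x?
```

Trace:
`x = 21` → x = 21
`y = 14` → y = 14
`x += y` → x = 35
`y *= 2` → y = 28
`x -= 7` → x = 28
`y //= 2` → y = 14
So x = 28

Answer: 28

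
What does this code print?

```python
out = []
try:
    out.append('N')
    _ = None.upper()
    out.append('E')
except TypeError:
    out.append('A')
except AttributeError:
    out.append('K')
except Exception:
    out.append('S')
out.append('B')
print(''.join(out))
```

Execution trace: 'N' (try body) → 'K' (except AttributeError) → 'B' (after the try/except). Output: NKB

Answer: NKB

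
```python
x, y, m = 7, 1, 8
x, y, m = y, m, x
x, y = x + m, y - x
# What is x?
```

Trace:
`x, y, m = 7, 1, 8` → x = 7; y = 1; m = 8
`x, y, m = y, m, x` → x = 1; y = 8; m = 7
`x, y = x + m, y - x` → x = 8; y = 7
So x = 8

Answer: 8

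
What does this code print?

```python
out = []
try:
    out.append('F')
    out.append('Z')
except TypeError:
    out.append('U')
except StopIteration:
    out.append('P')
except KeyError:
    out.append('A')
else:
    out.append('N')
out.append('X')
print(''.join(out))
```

Execution trace: 'F' (try body) → 'Z' (try body, no exception) → 'N' (else) → 'X' (after the try/except). Output: FZNX

Answer: FZNX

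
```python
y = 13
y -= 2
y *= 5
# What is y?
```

Trace:
`y = 13` → y = 13
`y -= 2` → y = 11
`y *= 5` → y = 55
So y = 55

Answer: 55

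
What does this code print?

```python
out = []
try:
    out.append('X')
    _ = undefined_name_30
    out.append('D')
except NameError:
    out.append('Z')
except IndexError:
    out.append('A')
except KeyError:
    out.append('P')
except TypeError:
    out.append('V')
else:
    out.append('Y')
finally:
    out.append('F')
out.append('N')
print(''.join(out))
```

Execution trace: 'X' (try body) → 'Z' (except NameError) → 'F' (finally) → 'N' (after the try/except). Output: XZFN

Answer: XZFN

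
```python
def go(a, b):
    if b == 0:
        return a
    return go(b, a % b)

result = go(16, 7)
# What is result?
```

go(16, 7) -> go(7, 2) -> go(2, 1) -> go(1, 0) -> 1

Answer: 1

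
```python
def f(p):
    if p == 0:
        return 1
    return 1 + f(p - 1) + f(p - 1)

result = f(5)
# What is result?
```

f(p) = 1 + 2·f(p-1), f(0)=1. Closed form: (1+1)·2^5 - 1 = 63.

Answer: 63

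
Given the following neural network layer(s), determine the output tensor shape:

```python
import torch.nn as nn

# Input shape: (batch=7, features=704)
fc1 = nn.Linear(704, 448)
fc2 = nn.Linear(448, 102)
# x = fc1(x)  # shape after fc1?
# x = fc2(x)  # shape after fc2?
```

Input: (7, 704) -> after fc1: (7, 448) -> Output: (7, 102)

Answer: (7, 102)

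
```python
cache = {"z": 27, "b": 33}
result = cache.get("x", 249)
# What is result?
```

Trace:
`cache = {"z": 27, "b": 33}` → cache = {'z': 27, 'b': 33}
`result = cache.get("x", 249)` → result = 249
So result = 249

Answer: 249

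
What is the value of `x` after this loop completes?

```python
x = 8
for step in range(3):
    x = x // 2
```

Halve 3 times: 8 // 2^3 = 1
`x` takes the values: 8 → 4 → 2 → 1

Answer: 1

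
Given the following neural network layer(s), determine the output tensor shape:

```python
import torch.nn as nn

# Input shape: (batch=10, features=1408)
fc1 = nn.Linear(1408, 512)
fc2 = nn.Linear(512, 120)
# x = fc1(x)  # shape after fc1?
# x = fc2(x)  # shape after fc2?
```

Input: (10, 1408) -> after fc1: (10, 512) -> Output: (10, 120)

Answer: (10, 120)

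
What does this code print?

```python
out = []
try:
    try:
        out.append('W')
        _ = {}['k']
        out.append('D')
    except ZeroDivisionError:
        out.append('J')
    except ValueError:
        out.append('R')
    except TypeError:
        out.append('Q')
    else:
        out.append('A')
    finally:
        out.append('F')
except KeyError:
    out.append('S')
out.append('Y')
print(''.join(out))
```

Execution trace: 'W' (try body) → 'F' (finally) → 'S' (outer except KeyError) → 'Y' (after the try/except). Output: WFSY

Answer: WFSY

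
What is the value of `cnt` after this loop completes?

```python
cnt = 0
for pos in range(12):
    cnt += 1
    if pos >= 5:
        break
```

Loop breaks when pos reaches 5, cnt is 6
`cnt` takes the values: 0 → 1 → 2 → 3 → 4 → 5 → 6

Answer: 6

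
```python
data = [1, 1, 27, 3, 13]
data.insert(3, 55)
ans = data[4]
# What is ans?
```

Trace:
`data = [1, 1, 27, 3, 13]` → data = [1, 1, 27, 3, 13]
`data.insert(3, 55)` → data = [1, 1, 27, 55, 3, 13]
`ans = data[4]` → ans = 3
So ans = 3

Answer: 3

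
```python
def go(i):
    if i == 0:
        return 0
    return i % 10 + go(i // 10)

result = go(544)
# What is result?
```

Sum of digits of 544: 4 + 4 + 5 = 13

Answer: 13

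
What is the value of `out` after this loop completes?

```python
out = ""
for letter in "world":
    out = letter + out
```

Reverse 'world'
`out` takes the values: "" → "w" → "ow" → "row" → "lrow" → "dlrow"

Answer: "dlrow"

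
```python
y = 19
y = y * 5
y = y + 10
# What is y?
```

Trace:
`y = 19` → y = 19
`y = y * 5` → y = 95
`y = y + 10` → y = 105
So y = 105

Answer: 105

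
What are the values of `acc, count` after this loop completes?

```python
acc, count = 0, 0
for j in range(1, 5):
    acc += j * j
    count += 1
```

Sum of squares and count
`acc, count` takes the values: (0, 0) → (1, 0) → (1, 1) → (5, 1) → (5, 2) → (14, 2) → (14, 3) → (30, 3) → (30, 4)

Answer: 30, 4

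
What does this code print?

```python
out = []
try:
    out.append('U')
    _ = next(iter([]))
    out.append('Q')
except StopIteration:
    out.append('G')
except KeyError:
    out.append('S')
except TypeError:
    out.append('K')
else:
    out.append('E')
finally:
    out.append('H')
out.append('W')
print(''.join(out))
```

Execution trace: 'U' (try body) → 'G' (except StopIteration) → 'H' (finally) → 'W' (after the try/except). Output: UGHW

Answer: UGHW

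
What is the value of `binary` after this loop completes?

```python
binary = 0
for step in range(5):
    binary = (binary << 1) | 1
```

Build 5 consecutive 1-bits: 0b11111
`binary` takes the values: 0 → 1 → 3 → 7 → 15 → 31

Answer: 31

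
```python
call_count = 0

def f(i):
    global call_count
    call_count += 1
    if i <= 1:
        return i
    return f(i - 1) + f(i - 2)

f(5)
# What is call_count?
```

Calls(i) = 1 + Calls(i-1) + Calls(i-2); Calls(0)=Calls(1)=1. For i=5 this gives 15.

Answer: 15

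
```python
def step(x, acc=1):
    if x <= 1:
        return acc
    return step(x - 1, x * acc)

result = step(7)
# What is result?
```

Accumulator trace (n, acc): (7, 1) -> (6, 7) -> (5, 42) -> (4, 210) -> (3, 840) -> (2, 2520) -> (1, 5040) -> return 5040

Answer: 5040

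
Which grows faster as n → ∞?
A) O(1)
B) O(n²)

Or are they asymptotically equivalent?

O(1) vs O(n²): Higher order terms dominate.

Answer: B) O(n²) grows faster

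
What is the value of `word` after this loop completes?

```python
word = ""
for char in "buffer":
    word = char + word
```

Reverse 'buffer'
`word` takes the values: "" → "b" → "ub" → "fub" → "ffub" → "effub" → "reffub"

Answer: "reffub"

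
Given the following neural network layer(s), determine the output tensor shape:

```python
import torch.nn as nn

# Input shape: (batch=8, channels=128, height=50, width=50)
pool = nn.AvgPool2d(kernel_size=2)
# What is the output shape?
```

Input: (8, 128, 50, 50) -> Output: (8, 128, 25, 25)

Answer: (8, 128, 25, 25)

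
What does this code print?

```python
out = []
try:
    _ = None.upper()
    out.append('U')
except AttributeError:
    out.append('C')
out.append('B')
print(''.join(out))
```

Execution trace: 'C' (except AttributeError) → 'B' (after the try/except). Output: CB

Answer: CB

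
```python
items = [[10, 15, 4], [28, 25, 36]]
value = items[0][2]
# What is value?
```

Trace:
`items = [[10, 15, 4], [28, 25, 36]]` → items = [[10, 15, 4], [28, 25, 36]]
`value = items[0][2]` → value = 4
So value = 4

Answer: 4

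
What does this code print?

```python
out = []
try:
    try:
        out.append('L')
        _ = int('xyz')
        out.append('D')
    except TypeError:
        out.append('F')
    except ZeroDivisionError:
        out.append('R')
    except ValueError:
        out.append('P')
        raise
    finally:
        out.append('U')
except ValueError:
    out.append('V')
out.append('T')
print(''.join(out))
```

Execution trace: 'L' (inner try body) → 'P' (inner except ValueError) → 'U' (inner finally) → 'V' (outer except ValueError) → 'T' (after the try/except). Output: LPUVT

Answer: LPUVT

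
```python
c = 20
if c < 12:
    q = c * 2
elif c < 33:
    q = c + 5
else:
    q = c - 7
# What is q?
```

Trace:
`c = 20` → c = 20
`if c < 12: ...` → c < 12 is False, c < 33 is True → q = 25
So q = 25

Answer: 25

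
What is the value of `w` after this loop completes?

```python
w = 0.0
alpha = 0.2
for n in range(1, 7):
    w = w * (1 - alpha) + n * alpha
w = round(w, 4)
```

Moving average with lr=0.2
`w` takes the values: 0.0 → 0.2 → 0.56 → 1.048 → 1.6384 → 2.31072 → 3.048576 → 3.0486

Answer: 3.0486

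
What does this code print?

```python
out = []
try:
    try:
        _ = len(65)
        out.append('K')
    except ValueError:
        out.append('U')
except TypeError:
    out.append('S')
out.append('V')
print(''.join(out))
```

Execution trace: 'S' (outer except TypeError) → 'V' (after the try/except). Output: SV

Answer: SV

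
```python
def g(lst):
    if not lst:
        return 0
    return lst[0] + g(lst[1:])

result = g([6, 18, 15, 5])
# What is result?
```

6 + 18 + 15 + 5 + 0 = 44

Answer: 44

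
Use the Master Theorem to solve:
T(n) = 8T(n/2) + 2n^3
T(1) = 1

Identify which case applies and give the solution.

a=8, b=2, f(n)=2n^3. log_2(8) = 3. Since c=3 = 3, Case 2 applies: T(n) = Θ(n^log_b(a) · log n) = O(n^3 log n).

Answer: O(n^3 log n) - Case 2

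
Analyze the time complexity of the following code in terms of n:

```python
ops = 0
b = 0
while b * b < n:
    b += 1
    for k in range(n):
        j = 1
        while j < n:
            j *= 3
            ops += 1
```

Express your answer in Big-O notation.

Each loop level contributes: √n × n × log n. Multiplying the contributions gives O(n√n log n).

Answer: O(n√n log n)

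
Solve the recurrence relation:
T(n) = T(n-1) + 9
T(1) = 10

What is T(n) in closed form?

Unrolling: T(n) = T(1) + 9·(n-1) = 10 + 9(n-1) = 9n + 1.

Answer: T(n) = 9n + 1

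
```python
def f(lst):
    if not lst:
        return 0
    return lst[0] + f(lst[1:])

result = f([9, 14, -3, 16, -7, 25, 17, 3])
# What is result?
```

9 + 14 + (-3) + 16 + (-7) + 25 + 17 + 3 + 0 = 74

Answer: 74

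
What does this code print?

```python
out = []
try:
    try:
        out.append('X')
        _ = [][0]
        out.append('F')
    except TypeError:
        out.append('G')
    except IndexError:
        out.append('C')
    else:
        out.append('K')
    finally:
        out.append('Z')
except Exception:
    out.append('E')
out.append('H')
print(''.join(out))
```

Execution trace: 'X' (inner try body) → 'C' (inner except IndexError) → 'Z' (inner finally) → 'H' (after the try/except). Output: XCZH

Answer: XCZH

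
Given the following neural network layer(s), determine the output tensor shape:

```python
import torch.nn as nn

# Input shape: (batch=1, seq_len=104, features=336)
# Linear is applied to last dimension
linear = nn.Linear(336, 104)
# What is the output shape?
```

Input: (1, 104, 336) -> Output: (1, 104, 104)

Answer: (1, 104, 104)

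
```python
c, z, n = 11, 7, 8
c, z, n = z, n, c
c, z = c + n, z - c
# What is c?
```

Trace:
`c, z, n = 11, 7, 8` → c = 11; z = 7; n = 8
`c, z, n = z, n, c` → c = 7; z = 8; n = 11
`c, z = c + n, z - c` → c = 18; z = 1
So c = 18

Answer: 18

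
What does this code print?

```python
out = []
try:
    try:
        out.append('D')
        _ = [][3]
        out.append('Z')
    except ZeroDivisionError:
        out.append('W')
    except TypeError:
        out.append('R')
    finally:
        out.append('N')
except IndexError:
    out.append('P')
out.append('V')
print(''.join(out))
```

Execution trace: 'D' (try body) → 'N' (finally) → 'P' (outer except IndexError) → 'V' (after the try/except). Output: DNPV

Answer: DNPV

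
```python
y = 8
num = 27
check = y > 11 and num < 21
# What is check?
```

Trace:
`y = 8` → y = 8
`num = 27` → num = 27
`check = y > 11 and num < 21` → check = False
So check = False

Answer: False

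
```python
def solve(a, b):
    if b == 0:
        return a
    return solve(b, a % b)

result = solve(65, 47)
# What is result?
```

solve(65, 47) -> solve(47, 18) -> solve(18, 11) -> solve(11, 7) -> solve(7, 4) -> solve(4, 3) -> solve(3, 1) -> solve(1, 0) -> 1

Answer: 1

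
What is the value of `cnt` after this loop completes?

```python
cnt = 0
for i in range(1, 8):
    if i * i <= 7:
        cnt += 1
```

Count numbers where i² ≤ 7
`cnt` takes the values: 0 → 1 → 2

Answer: 2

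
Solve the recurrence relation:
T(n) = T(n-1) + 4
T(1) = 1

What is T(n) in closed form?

Unrolling: T(n) = T(1) + 4·(n-1) = 1 + 4(n-1) = 4n - 3.

Answer: T(n) = 4n - 3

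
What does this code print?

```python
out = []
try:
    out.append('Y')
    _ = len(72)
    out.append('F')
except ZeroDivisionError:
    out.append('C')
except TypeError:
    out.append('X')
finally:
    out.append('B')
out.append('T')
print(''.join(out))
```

Execution trace: 'Y' (try body) → 'X' (except TypeError) → 'B' (finally) → 'T' (after the try/except). Output: YXBT

Answer: YXBT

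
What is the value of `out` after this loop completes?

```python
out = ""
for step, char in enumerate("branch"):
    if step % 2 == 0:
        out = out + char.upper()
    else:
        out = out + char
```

Uppercase even positions in 'branch'
`out` takes the values: "" → "B" → "Br" → "BrA" → "BrAn" → "BrAnC" → "BrAnCh"

Answer: "BrAnCh"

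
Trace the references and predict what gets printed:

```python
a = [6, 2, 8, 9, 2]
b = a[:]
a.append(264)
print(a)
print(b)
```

Key concept: slice [:] creates copy.
Step by step:
`a = [6, 2, 8, 9, 2]` → a = [6, 2, 8, 9, 2]
`b = a[:]` → b = [6, 2, 8, 9, 2]
`a.append(264)` → a = [6, 2, 8, 9, 2, 264]
`print(a)` → prints [6, 2, 8, 9, 2, 264]
`print(b)` → prints [6, 2, 8, 9, 2]

Answer:
[6, 2, 8, 9, 2, 264]
[6, 2, 8, 9, 2]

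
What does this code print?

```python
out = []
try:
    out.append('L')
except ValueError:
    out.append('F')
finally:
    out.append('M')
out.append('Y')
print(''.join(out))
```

Execution trace: 'L' (try body, no exception) → 'M' (finally) → 'Y' (after the try/except). Output: LMY

Answer: LMY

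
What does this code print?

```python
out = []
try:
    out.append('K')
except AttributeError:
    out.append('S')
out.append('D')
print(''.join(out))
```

Execution trace: 'K' (try body, no exception) → 'D' (after the try/except). Output: KD

Answer: KD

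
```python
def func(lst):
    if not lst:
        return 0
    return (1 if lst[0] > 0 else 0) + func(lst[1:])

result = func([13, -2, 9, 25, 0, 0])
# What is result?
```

Count of positive elements in [13, -2, 9, 25, 0, 0] = 3

Answer: 3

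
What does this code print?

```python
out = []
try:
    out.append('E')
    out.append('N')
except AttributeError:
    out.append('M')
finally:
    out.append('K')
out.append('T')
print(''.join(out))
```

Execution trace: 'E' (try body) → 'N' (try body, no exception) → 'K' (finally) → 'T' (after the try/except). Output: ENKT

Answer: ENKT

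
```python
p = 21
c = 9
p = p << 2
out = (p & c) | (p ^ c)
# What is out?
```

Trace:
`p = 21` → p = 21
`c = 9` → c = 9
`p = p << 2` → p = 84
`out = (p & c) | (p ^ c)` → out = 93
So out = 93

Answer: 93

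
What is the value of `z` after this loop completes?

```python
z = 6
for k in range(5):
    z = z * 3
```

Multiply by 3, 5 times: 6 * 3^5 = 1458
`z` takes the values: 6 → 18 → 54 → 162 → 486 → 1458

Answer: 1458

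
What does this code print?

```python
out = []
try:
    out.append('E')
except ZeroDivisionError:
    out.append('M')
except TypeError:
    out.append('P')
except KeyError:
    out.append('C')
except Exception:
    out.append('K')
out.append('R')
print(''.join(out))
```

Execution trace: 'E' (try body, no exception) → 'R' (after the try/except). Output: ER

Answer: ER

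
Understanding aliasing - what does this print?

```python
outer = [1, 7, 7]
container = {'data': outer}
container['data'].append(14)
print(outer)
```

Key concept: dict holds reference to list.
Step by step:
`outer = [1, 7, 7]` → outer = [1, 7, 7]
`container = {'data': outer}` → container = {'data': [1, 7, 7]}
`container['data'].append(14)` → outer = [1, 7, 7, 14]; container = {'data': [1, 7, 7, 14]}
`print(outer)` → prints [1, 7, 7, 14]

Answer: [1, 7, 7, 14]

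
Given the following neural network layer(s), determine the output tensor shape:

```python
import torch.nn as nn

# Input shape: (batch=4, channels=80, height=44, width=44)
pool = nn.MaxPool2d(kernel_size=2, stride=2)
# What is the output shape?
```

Input: (4, 80, 44, 44) -> Output: (4, 80, 22, 22)

Answer: (4, 80, 22, 22)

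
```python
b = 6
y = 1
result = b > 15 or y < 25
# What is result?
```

Trace:
`b = 6` → b = 6
`y = 1` → y = 1
`result = b > 15 or y < 25` → result = True
So result = True

Answer: True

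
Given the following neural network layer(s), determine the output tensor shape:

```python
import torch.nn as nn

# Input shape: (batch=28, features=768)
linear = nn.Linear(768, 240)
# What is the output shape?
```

Input: (28, 768) -> Output: (28, 240)

Answer: (28, 240)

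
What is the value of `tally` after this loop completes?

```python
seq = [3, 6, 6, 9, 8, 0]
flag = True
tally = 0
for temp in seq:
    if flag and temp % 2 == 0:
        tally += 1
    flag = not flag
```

Count even values at even positions
`tally` takes the values: 0 → 1 → 2

Answer: 2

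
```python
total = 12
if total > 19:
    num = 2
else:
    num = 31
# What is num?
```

Trace:
`total = 12` → total = 12
`if total > 19: ...` → total > 19 is False, take else branch → num = 31
So num = 31

Answer: 31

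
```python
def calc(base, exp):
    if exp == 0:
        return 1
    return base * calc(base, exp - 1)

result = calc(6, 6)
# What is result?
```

calc(6, 6) = 6 * 6 * 6 * 6 * 6 * 6 = 46656

Answer: 46656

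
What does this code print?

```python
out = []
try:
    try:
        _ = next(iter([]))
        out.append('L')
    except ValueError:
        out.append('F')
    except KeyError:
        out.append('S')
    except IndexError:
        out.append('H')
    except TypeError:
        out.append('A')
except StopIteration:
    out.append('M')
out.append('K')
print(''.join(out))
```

Execution trace: 'M' (outer except StopIteration) → 'K' (after the try/except). Output: MK

Answer: MK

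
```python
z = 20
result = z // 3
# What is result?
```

Trace:
`z = 20` → z = 20
`result = z // 3` → result = 6
So result = 6

Answer: 6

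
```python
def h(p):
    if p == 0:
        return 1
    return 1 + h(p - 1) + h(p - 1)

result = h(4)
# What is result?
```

h(p) = 1 + 2·h(p-1), h(0)=1. Closed form: (1+1)·2^4 - 1 = 31.

Answer: 31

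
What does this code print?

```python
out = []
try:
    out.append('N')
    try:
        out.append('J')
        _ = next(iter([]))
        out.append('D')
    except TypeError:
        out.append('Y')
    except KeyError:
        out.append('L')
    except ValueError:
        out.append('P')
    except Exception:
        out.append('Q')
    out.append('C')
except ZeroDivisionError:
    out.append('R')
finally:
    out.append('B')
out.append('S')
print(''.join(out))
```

Execution trace: 'N' (try body) → 'J' (inner try body) → 'Q' (inner except Exception) → 'C' (try body, no exception) → 'B' (finally) → 'S' (after the try/except). Output: NJQCBS

Answer: NJQCBS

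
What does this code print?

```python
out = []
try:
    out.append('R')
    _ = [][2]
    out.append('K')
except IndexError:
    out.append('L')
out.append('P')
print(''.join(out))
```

Execution trace: 'R' (try body) → 'L' (except IndexError) → 'P' (after the try/except). Output: RLP

Answer: RLP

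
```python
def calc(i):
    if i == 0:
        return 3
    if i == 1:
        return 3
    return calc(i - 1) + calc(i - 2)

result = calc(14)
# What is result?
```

Build up from base cases: calc(0)=3, calc(1)=3, calc(2)=6, calc(3)=9, calc(4)=15, calc(5)=24, calc(6)=39, ..., calc(14)=1830

Answer: 1830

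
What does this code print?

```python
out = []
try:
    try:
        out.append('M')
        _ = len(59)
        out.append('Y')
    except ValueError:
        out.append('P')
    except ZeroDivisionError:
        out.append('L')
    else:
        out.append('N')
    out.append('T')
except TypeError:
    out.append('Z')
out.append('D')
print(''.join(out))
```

Execution trace: 'M' (inner try body) → 'Z' (except TypeError) → 'D' (after the try/except). Output: MZD

Answer: MZD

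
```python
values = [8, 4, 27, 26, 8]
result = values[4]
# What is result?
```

Trace:
`values = [8, 4, 27, 26, 8]` → values = [8, 4, 27, 26, 8]
`result = values[4]` → result = 8
So result = 8

Answer: 8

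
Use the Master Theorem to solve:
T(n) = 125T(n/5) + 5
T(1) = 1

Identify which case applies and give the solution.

a=125, b=5, f(n)=5. log_5(125) = 3. Since c=0 < 3, Case 1 applies: T(n) = Θ(n^log_b(a)) = O(n^3).

Answer: O(n^3) - Case 1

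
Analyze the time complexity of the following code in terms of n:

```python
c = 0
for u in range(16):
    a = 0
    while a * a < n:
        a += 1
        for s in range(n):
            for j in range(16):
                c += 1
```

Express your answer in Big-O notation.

Each loop level contributes: 1 × √n × n × 1. Multiplying the contributions gives O(n√n).

Answer: O(n√n)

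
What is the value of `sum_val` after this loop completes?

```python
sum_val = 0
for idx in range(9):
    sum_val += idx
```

Sum of 0 to 8 = 36
`sum_val` takes the values: 0 → 1 → 3 → 6 → 10 → 15 → 21 → 28 → 36

Answer: 36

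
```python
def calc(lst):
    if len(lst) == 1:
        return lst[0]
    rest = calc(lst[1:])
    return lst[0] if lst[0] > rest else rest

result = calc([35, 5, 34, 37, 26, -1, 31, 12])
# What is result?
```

Recursive max over [35, 5, 34, 37, 26, -1, 31, 12] = 37

Answer: 37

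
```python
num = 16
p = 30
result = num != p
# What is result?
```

Trace:
`num = 16` → num = 16
`p = 30` → p = 30
`result = num != p` → result = True
So result = True

Answer: True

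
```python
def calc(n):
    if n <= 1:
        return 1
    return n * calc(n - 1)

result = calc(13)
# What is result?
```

calc(13) = 13 * 12 * 11 * 10 * 9 * 8 * 7 * 6 * 5 * 4 * 3 * 2 * 1 = 6227020800

Answer: 6227020800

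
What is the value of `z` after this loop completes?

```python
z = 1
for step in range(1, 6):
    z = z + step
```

Start at 1, add 1 through 5
`z` takes the values: 1 → 2 → 4 → 7 → 11 → 16

Answer: 16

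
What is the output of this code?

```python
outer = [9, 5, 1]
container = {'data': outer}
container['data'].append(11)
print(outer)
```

Key concept: dict holds reference to list.
Step by step:
`outer = [9, 5, 1]` → outer = [9, 5, 1]
`container = {'data': outer}` → container = {'data': [9, 5, 1]}
`container['data'].append(11)` → outer = [9, 5, 1, 11]; container = {'data': [9, 5, 1, 11]}
`print(outer)` → prints [9, 5, 1, 11]

Answer: [9, 5, 1, 11]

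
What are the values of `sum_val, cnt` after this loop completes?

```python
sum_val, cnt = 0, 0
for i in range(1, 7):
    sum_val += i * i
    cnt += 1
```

Sum of squares and count
`sum_val, cnt` takes the values: (0, 0) → (1, 0) → (1, 1) → (5, 1) → (5, 2) → (14, 2) → (14, 3) → (30, 3) → (30, 4) → (55, 4) → (55, 5) → (91, 5) → (91, 6)

Answer: 91, 6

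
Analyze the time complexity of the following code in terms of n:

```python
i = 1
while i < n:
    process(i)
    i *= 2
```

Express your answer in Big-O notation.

This is Logarithmic loop. Time complexity: O(log n).

Answer: O(log n)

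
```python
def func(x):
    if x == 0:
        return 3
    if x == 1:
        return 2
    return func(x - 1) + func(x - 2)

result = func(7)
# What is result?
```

Build up from base cases: func(0)=3, func(1)=2, func(2)=5, func(3)=7, func(4)=12, func(5)=19, func(6)=31, ..., func(7)=50

Answer: 50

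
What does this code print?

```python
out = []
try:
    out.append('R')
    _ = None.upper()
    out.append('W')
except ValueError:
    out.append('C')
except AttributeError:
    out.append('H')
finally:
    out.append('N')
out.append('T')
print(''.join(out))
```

Execution trace: 'R' (try body) → 'H' (except AttributeError) → 'N' (finally) → 'T' (after the try/except). Output: RHNT

Answer: RHNT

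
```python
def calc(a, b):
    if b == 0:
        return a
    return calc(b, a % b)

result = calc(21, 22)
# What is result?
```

calc(21, 22) -> calc(22, 21) -> calc(21, 1) -> calc(1, 0) -> 1

Answer: 1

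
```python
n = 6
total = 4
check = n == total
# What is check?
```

Trace:
`n = 6` → n = 6
`total = 4` → total = 4
`check = n == total` → check = False
So check = False

Answer: False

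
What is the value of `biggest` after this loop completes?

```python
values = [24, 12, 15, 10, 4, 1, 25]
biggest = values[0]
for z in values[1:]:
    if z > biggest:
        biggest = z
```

Maximum of [24, 12, 15, 10, 4, 1, 25]
`biggest` takes the values: 24 → 25

Answer: 25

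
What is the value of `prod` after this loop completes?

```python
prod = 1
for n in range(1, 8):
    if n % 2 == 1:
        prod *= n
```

Product of odd numbers 1 to 7
`prod` takes the values: 1 → 3 → 15 → 105

Answer: 105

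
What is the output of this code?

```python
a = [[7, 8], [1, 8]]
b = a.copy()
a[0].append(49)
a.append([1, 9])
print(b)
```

Key concept: shallow copy with nested lists.
Step by step:
`a = [[7, 8], [1, 8]]` → a = [[7, 8], [1, 8]]
`b = a.copy()` → b = [[7, 8], [1, 8]]
`a[0].append(49)` → a = [[7, 8, 49], [1, 8]]; b = [[7, 8, 49], [1, 8]]
`a.append([1, 9])` → a = [[7, 8, 49], [1, 8], [1, 9]]
`print(b)` → prints [[7, 8, 49], [1, 8]]

Answer: [[7, 8, 49], [1, 8]]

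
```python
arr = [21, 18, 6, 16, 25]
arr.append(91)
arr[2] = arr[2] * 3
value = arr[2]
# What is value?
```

Trace:
`arr = [21, 18, 6, 16, 25]` → arr = [21, 18, 6, 16, 25]
`arr.append(91)` → arr = [21, 18, 6, 16, 25, 91]
`arr[2] = arr[2] * 3` → arr = [21, 18, 18, 16, 25, 91]
`value = arr[2]` → value = 18
So value = 18

Answer: 18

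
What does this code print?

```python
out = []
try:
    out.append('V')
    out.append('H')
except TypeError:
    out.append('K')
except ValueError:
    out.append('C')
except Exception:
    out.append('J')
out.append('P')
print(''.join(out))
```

Execution trace: 'V' (try body) → 'H' (try body, no exception) → 'P' (after the try/except). Output: VHP

Answer: VHP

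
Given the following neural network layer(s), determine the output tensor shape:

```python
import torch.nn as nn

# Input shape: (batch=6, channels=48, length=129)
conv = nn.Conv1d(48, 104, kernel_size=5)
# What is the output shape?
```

Input: (6, 48, 129) -> Output: (6, 104, 125)

Answer: (6, 104, 125)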